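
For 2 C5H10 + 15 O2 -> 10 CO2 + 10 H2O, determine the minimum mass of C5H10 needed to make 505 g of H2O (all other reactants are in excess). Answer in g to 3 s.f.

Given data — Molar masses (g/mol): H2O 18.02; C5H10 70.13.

n(H2O) = 505 / 18.02 = 28.02 mol
n(C5H10) = (2/10) × 28.02 = 5.604 mol
mass = 5.604 × 70.13 = 393.0 g

393 g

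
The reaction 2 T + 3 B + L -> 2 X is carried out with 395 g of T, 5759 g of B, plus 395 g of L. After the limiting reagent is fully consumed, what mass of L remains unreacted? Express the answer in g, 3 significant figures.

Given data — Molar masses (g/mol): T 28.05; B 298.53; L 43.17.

n(T) = 395.0 / 28.05 = 14.08 mol
n(B) = 5759 / 298.53 = 19.29 mol
n(L) = 395.0 / 43.17 = 9.150 mol
n/ν for T = 14.08/2 = 7.040
n/ν for B = 19.29/3 = 6.430
n/ν for L = 9.150/1 = 9.150
Smallest n/ν is B → limiting reagent.
L consumed = (1/3) × 19.29 = 6.430 mol
L remaining = 9.150 − 6.430 = 2.720 mol
mass = 2.720 × 43.17 = 117.4 g

117 g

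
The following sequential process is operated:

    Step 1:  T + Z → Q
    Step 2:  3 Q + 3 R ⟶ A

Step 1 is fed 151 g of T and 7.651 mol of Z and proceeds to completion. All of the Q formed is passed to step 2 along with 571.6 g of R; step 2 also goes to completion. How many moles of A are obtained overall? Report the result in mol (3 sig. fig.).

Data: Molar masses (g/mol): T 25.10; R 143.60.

1.33 mol

Step 1:
n(T) = 151.0 / 25.10 = 6.016 mol
n(Z) = 7.651 mol
n/ν for T = 6.016/1 = 6.016
n/ν for Z = 7.651/1 = 7.651
Smallest n/ν is T → limiting reagent.
n(Q) produced = (1/1) × 6.016 = 6.016 mol
Step 2:
n(Q) available = 6.016 mol
n(R) = 571.6 / 143.60 = 3.981 mol
n/ν for Q = 6.016/3 = 2.005
n/ν for R = 3.981/3 = 1.327
Smallest n/ν is R → limiting reagent.
n(A) = (1/3) × 3.981 = 1.327 mol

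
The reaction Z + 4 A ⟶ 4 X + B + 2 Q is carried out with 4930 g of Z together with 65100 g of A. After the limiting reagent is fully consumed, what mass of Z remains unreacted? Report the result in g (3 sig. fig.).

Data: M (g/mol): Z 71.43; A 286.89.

878 g

n(Z) = 4930 / 71.43 = 69.02 mol
n(A) = 65100 / 286.89 = 226.9 mol
n/ν for Z = 69.02/1 = 69.02
n/ν for A = 226.9/4 = 56.73
Smallest n/ν is A → limiting reagent.
Z consumed = (1/4) × 226.9 = 56.73 mol
Z remaining = 69.02 − 56.73 = 12.29 mol
mass = 12.29 × 71.43 = 877.9 g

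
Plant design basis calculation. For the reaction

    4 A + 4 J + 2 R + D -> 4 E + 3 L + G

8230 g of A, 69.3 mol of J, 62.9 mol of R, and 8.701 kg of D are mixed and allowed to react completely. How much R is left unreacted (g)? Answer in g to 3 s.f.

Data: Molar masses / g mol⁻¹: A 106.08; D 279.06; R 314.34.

n(A) = 8230 / 106.08 = 77.58 mol
n(J) = 69.30 mol
n(R) = 62.90 mol
n(D) = 8.701×1000 / 279.06 = 31.18 mol
n/ν for A = 77.58/4 = 19.40
n/ν for J = 69.30/4 = 17.33
n/ν for R = 62.90/2 = 31.45
n/ν for D = 31.18/1 = 31.18
Smallest n/ν is J → limiting reagent.
R consumed = (2/4) × 69.30 = 34.65 mol
R remaining = 62.90 − 34.65 = 28.25 mol
mass = 28.25 × 314.34 = 8880 g

8880 g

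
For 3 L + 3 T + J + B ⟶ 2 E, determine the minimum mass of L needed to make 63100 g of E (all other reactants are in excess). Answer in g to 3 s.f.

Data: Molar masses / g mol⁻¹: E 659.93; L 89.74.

n(E) = 63100 / 659.93 = 95.62 mol
n(L) = (3/2) × 95.62 = 143.4 mol
mass = 143.4 × 89.74 = 12870 g

12900 g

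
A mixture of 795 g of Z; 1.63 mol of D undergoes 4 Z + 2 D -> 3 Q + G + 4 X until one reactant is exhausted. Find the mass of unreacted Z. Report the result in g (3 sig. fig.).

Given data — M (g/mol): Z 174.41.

n(Z) = 795.0 / 174.41 = 4.558 mol
n(D) = 1.630 mol
n/ν for Z = 4.558/4 = 1.140
n/ν for D = 1.630/2 = 0.8150
Smallest n/ν is D → limiting reagent.
Z consumed = (4/2) × 1.630 = 3.260 mol
Z remaining = 4.558 − 3.260 = 1.298 mol
mass = 1.298 × 174.41 = 226.4 g

226 g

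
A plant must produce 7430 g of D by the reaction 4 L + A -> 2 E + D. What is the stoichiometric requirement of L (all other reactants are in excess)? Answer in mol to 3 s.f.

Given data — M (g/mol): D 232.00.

128 mol

n(D) = 7430 / 232.00 = 32.03 mol
n(L) = (4/1) × 32.03 = 128.1 mol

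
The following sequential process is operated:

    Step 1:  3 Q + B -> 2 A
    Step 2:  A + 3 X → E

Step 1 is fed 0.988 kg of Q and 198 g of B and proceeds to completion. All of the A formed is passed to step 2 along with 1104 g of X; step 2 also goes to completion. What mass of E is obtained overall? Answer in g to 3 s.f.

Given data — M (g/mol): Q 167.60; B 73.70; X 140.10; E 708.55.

Step 1:
n(Q) = 0.9880×1000 / 167.60 = 5.895 mol
n(B) = 198.0 / 73.70 = 2.687 mol
n/ν for Q = 5.895/3 = 1.965
n/ν for B = 2.687/1 = 2.687
Smallest n/ν is Q → limiting reagent.
n(A) produced = (2/3) × 5.895 = 3.930 mol
Step 2:
n(A) available = 3.930 mol
n(X) = 1104 / 140.10 = 7.880 mol
n/ν for A = 3.930/1 = 3.930
n/ν for X = 7.880/3 = 2.627
Smallest n/ν is X → limiting reagent.
n(E) = (1/3) × 7.880 = 2.627 mol
mass = 2.627 × 708.55 = 1861 g

1860 g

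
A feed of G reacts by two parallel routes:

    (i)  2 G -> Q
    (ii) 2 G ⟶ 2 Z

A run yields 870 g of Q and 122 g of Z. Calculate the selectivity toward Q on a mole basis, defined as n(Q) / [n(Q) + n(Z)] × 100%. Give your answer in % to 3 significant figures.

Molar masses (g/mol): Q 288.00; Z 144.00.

n(Q) = 870 / 288.00 = 3.021 mol
n(Z) = 122 / 144.00 = 0.8472 mol
selectivity = 3.021/(3.021+0.8472) × 100 = 78.10 %

78.1 %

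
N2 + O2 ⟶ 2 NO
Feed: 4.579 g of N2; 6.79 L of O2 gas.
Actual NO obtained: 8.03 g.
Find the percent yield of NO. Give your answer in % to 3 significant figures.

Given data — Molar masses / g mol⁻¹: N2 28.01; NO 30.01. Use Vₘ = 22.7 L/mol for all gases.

81.8 %

n(N2) = 4.579 / 28.01 = 0.1635 mol
n(O2) = 6.790 / 22.7 = 0.2991 mol
n/ν for N2 = 0.1635/1 = 0.1635
n/ν for O2 = 0.2991/1 = 0.2991
Smallest n/ν is N2 → limiting reagent.
theoretical n(NO) = (2/1) × 0.1635 = 0.3270 mol → 9.813 g
% yield = 8.03 / 9.813 × 100 = 81.83 %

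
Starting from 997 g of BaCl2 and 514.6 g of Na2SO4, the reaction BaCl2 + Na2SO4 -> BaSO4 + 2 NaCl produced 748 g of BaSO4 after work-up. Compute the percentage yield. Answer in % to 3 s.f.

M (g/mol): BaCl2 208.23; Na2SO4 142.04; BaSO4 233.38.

88.5 %

n(BaCl2) = 997.0 / 208.23 = 4.788 mol
n(Na2SO4) = 514.6 / 142.04 = 3.623 mol
n/ν for BaCl2 = 4.788/1 = 4.788
n/ν for Na2SO4 = 3.623/1 = 3.623
Smallest n/ν is Na2SO4 → limiting reagent.
theoretical n(BaSO4) = (1/1) × 3.623 = 3.623 mol → 845.5 g
% yield = 748 / 845.5 × 100 = 88.47 %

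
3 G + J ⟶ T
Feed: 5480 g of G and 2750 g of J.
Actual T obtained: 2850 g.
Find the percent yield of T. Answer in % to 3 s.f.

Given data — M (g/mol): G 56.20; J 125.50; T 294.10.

44.2 %

n(G) = 5480 / 56.20 = 97.51 mol
n(J) = 2750 / 125.50 = 21.91 mol
n/ν for G = 97.51/3 = 32.50
n/ν for J = 21.91/1 = 21.91
Smallest n/ν is J → limiting reagent.
theoretical n(T) = (1/1) × 21.91 = 21.91 mol → 6444 g
% yield = 2850 / 6444 × 100 = 44.23 %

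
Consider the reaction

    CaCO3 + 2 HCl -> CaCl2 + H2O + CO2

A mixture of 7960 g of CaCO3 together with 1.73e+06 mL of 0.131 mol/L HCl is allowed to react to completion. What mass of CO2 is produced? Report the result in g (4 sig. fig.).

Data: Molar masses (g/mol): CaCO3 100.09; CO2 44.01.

n(CaCO3) = 7960 / 100.09 = 79.53 mol
n(HCl) = 0.131 × 1.73e+06/1000 = 226.6 mol
n/ν → CaCO3: 79.53, HCl: 113.3; CaCO3 is limiting.
n(CO2) = (1/1) × 79.53 = 79.53 mol
mass = 79.53 × 44.01 = 3500 g

3500 g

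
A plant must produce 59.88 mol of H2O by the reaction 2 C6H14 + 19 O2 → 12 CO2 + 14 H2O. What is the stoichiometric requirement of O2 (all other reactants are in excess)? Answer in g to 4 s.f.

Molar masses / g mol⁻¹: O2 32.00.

2601 g

n(H2O) = 59.88 mol
n(O2) = (19/14) × 59.88 = 81.27 mol
mass = 81.27 × 32.00 = 2601 g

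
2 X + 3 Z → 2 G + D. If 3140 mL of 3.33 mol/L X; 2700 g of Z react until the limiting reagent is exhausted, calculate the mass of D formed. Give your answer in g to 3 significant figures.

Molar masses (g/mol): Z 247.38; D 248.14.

903 g

n(X) = 3.33 × 3140/1000 = 10.46 mol
n(Z) = 2700 / 247.38 = 10.91 mol
n/ν for X = 10.46/2 = 5.230
n/ν for Z = 10.91/3 = 3.637
Smallest n/ν is Z → limiting reagent.
n(D) = (1/3) × 10.91 = 3.637 mol
mass = 3.637 × 248.14 = 902.5 g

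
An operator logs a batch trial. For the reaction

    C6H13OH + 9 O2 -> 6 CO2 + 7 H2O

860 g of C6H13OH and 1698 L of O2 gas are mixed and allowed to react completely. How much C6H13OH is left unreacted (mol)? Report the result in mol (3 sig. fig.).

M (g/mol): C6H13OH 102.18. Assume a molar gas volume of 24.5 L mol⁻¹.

n(C6H13OH) = 860.0 / 102.18 = 8.417 mol
n(O2) = 1698 / 24.5 = 69.31 mol
n/ν → C6H13OH: 8.417, O2: 7.701; O2 is limiting.
C6H13OH consumed = (1/9) × 69.31 = 7.701 mol
C6H13OH remaining = 8.417 − 7.701 = 0.7160 mol

0.716 mol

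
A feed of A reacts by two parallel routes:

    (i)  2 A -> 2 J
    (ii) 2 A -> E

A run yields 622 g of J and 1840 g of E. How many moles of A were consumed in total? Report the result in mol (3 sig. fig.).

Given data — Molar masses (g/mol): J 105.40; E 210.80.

n(J) = 622 / 105.40 = 5.901 mol
n(E) = 1840 / 210.80 = 8.729 mol
n(A) via (i) = (2/2)×5.901 = 5.901 mol
n(A) via (ii) = (2/1)×8.729 = 17.46 mol
total n(A) = 5.901 + 17.46 = 23.36 mol

23.4 mol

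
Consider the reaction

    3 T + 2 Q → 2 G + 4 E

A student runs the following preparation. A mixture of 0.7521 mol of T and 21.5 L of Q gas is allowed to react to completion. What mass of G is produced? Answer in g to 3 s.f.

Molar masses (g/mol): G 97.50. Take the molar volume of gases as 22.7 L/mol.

n(T) = 0.7521 mol
n(Q) = 21.50 / 22.7 = 0.9471 mol
n/ν for T = 0.7521/3 = 0.2507
n/ν for Q = 0.9471/2 = 0.4736
Smallest n/ν is T → limiting reagent.
n(G) = (2/3) × 0.7521 = 0.5014 mol
mass = 0.5014 × 97.50 = 48.89 g

48.9 g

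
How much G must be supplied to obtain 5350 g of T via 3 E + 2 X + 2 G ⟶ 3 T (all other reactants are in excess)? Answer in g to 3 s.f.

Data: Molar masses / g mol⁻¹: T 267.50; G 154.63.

2060 g

n(T) = 5350 / 267.50 = 20.00 mol
n(G) = (2/3) × 20.00 = 13.33 mol
mass = 13.33 × 154.63 = 2061 g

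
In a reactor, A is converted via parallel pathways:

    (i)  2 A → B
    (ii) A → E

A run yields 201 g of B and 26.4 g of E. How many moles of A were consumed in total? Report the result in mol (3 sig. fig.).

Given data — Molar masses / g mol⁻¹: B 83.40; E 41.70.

n(B) = 201 / 83.40 = 2.410 mol
n(E) = 26.4 / 41.70 = 0.6331 mol
n(A) via (i) = (2/1)×2.410 = 4.820 mol
n(A) via (ii) = (1/1)×0.6331 = 0.6331 mol
total n(A) = 4.820 + 0.6331 = 5.453 mol

5.45 mol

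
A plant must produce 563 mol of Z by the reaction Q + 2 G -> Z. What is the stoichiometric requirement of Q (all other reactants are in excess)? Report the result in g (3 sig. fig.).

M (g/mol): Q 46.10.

n(Z) = 563.0 mol
n(Q) = (1/1) × 563.0 = 563.0 mol
mass = 563.0 × 46.10 = 25950 g

26000 g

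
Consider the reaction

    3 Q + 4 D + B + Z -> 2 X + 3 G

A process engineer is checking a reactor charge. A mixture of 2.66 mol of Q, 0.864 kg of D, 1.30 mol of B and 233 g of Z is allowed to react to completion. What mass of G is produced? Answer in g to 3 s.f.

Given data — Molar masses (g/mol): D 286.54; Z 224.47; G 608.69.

n(Q) = 2.660 mol
n(D) = 0.8640×1000 / 286.54 = 3.015 mol
n(B) = 1.300 mol
n(Z) = 233.0 / 224.47 = 1.038 mol
n/ν for Q = 2.660/3 = 0.8867
n/ν for D = 3.015/4 = 0.7538
n/ν for B = 1.300/1 = 1.300
n/ν for Z = 1.038/1 = 1.038
Smallest n/ν is D → limiting reagent.
n(G) = (3/4) × 3.015 = 2.261 mol
mass = 2.261 × 608.69 = 1376 g

1380 g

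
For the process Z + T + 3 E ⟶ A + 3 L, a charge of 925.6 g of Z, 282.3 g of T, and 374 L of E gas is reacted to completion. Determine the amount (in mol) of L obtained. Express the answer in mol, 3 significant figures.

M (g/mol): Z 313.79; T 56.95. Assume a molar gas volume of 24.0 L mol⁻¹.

n(Z) = 925.6 / 313.79 = 2.950 mol
n(T) = 282.3 / 56.95 = 4.957 mol
n(E) = 374.0 / 24.0 = 15.58 mol
n/ν for Z = 2.950/1 = 2.950
n/ν for T = 4.957/1 = 4.957
n/ν for E = 15.58/3 = 5.193
Smallest n/ν is Z → limiting reagent.
n(L) = (3/1) × 2.950 = 8.850 mol

8.85 mol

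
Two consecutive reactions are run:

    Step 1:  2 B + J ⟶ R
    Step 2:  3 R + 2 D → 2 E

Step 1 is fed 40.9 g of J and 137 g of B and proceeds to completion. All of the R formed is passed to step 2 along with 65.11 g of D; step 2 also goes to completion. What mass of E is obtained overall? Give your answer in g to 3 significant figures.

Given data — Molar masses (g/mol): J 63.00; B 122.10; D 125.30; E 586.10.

219 g

Step 1:
n(J) = 40.90 / 63.00 = 0.6492 mol
n(B) = 137.0 / 122.10 = 1.122 mol
n/ν for J = 0.6492/1 = 0.6492
n/ν for B = 1.122/2 = 0.5610
Smallest n/ν is B → limiting reagent.
n(R) produced = (1/2) × 1.122 = 0.5610 mol
Step 2:
n(R) available = 0.5610 mol
n(D) = 65.11 / 125.30 = 0.5196 mol
n/ν for R = 0.5610/3 = 0.1870
n/ν for D = 0.5196/2 = 0.2598
Smallest n/ν is R → limiting reagent.
n(E) = (2/3) × 0.5610 = 0.3740 mol
mass = 0.3740 × 586.10 = 219.2 g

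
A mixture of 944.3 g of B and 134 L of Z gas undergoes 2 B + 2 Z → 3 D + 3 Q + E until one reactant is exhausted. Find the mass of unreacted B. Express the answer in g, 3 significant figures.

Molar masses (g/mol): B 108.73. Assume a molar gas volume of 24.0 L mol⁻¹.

n(B) = 944.3 / 108.73 = 8.685 mol
n(Z) = 134.0 / 24.0 = 5.583 mol
n/ν for B = 8.685/2 = 4.343
n/ν for Z = 5.583/2 = 2.792
Smallest n/ν is Z → limiting reagent.
B consumed = (2/2) × 5.583 = 5.583 mol
B remaining = 8.685 − 5.583 = 3.102 mol
mass = 3.102 × 108.73 = 337.3 g

337 g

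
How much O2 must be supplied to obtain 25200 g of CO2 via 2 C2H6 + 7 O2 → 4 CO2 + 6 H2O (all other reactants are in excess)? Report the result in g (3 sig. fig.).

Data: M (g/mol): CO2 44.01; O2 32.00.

n(CO2) = 25200 / 44.01 = 572.6 mol
n(O2) = (7/4) × 572.6 = 1002 mol
mass = 1002 × 32.00 = 32060 g

32100 g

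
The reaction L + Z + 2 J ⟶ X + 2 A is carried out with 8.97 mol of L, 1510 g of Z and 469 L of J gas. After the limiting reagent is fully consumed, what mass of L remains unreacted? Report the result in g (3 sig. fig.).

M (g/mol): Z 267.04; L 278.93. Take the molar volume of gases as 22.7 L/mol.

925 g

n(L) = 8.970 mol
n(Z) = 1510 / 267.04 = 5.655 mol
n(J) = 469.0 / 22.7 = 20.66 mol
n/ν for L = 8.970/1 = 8.970
n/ν for Z = 5.655/1 = 5.655
n/ν for J = 20.66/2 = 10.33
Smallest n/ν is Z → limiting reagent.
L consumed = (1/1) × 5.655 = 5.655 mol
L remaining = 8.970 − 5.655 = 3.315 mol
mass = 3.315 × 278.93 = 924.7 g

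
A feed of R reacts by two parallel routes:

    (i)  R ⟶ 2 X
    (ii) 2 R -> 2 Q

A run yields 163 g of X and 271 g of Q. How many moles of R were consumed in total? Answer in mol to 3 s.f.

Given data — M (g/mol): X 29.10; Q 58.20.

n(X) = 163 / 29.10 = 5.601 mol
n(Q) = 271 / 58.20 = 4.656 mol
n(R) via (i) = (1/2)×5.601 = 2.801 mol
n(R) via (ii) = (2/2)×4.656 = 4.656 mol
total n(R) = 2.801 + 4.656 = 7.457 mol

7.46 mol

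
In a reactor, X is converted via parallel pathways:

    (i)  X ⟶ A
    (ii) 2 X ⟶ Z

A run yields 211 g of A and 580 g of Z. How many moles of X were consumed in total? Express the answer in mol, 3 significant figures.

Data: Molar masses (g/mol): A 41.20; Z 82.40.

19.2 mol

n(A) = 211 / 41.20 = 5.121 mol
n(Z) = 580 / 82.40 = 7.039 mol
n(X) via (i) = (1/1)×5.121 = 5.121 mol
n(X) via (ii) = (2/1)×7.039 = 14.08 mol
total n(X) = 5.121 + 14.08 = 19.20 mol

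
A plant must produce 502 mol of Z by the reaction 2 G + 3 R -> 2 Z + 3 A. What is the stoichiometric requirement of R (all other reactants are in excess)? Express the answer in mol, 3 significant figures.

753 mol

n(Z) = 502.0 mol
n(R) = (3/2) × 502.0 = 753.0 mol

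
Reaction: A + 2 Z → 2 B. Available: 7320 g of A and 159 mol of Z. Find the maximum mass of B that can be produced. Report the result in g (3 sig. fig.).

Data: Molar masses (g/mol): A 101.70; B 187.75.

27000 g

n(A) = 7320 / 101.70 = 71.98 mol
n(Z) = 159.0 mol
n/ν → A: 71.98, Z: 79.50; A is limiting.
n(B) = (2/1) × 71.98 = 144.0 mol
mass = 144.0 × 187.75 = 27040 g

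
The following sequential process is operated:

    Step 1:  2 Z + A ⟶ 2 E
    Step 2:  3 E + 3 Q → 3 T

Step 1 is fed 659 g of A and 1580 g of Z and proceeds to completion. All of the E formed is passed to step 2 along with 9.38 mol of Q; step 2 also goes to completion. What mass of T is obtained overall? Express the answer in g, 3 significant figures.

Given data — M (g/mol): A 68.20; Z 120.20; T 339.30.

3180 g

Step 1:
n(A) = 659.0 / 68.20 = 9.663 mol
n(Z) = 1580 / 120.20 = 13.14 mol
n/ν → A: 9.663, Z: 6.570; Z is limiting.
n(E) produced = (2/2) × 13.14 = 13.14 mol
Step 2:
n(E) available = 13.14 mol
n(Q) = 9.380 mol
n/ν → E: 4.380, Q: 3.127; Q is limiting.
n(T) = (3/3) × 9.380 = 9.380 mol
mass = 9.380 × 339.30 = 3183 g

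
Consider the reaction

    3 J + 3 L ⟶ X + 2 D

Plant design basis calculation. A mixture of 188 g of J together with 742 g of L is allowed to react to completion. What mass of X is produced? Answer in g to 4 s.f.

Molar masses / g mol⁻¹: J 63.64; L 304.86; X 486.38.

n(J) = 188.0 / 63.64 = 2.954 mol
n(L) = 742.0 / 304.86 = 2.434 mol
n/ν for J = 2.954/3 = 0.9847
n/ν for L = 2.434/3 = 0.8113
Smallest n/ν is L → limiting reagent.
n(X) = (1/3) × 2.434 = 0.8113 mol
mass = 0.8113 × 486.38 = 394.6 g

394.6 g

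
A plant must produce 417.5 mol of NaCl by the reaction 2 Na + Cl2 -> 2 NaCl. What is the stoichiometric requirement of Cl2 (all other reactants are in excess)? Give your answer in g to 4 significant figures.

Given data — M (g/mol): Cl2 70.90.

n(NaCl) = 417.5 mol
n(Cl2) = (1/2) × 417.5 = 208.8 mol
mass = 208.8 × 70.90 = 14800 g

14800 g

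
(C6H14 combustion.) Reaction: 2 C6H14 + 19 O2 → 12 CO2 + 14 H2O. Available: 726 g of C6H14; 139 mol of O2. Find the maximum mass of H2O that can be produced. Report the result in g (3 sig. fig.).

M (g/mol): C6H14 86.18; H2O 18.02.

n(C6H14) = 726.0 / 86.18 = 8.424 mol
n(O2) = 139.0 mol
n/ν for C6H14 = 8.424/2 = 4.212
n/ν for O2 = 139.0/19 = 7.316
Smallest n/ν is C6H14 → limiting reagent.
n(H2O) = (14/2) × 8.424 = 58.97 mol
mass = 58.97 × 18.02 = 1063 g

1060 g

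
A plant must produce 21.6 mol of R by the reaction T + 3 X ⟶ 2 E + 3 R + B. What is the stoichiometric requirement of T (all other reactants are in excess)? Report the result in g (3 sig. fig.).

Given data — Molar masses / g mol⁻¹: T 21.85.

n(R) = 21.60 mol
n(T) = (1/3) × 21.60 = 7.200 mol
mass = 7.200 × 21.85 = 157.3 g

157 g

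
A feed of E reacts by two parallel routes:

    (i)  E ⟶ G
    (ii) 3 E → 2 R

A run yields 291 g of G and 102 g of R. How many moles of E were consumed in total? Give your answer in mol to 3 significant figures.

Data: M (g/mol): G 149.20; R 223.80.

2.63 mol

n(G) = 291 / 149.20 = 1.950 mol
n(R) = 102 / 223.80 = 0.4558 mol
n(E) via (i) = (1/1)×1.950 = 1.950 mol
n(E) via (ii) = (3/2)×0.4558 = 0.6837 mol
total n(E) = 1.950 + 0.6837 = 2.634 mol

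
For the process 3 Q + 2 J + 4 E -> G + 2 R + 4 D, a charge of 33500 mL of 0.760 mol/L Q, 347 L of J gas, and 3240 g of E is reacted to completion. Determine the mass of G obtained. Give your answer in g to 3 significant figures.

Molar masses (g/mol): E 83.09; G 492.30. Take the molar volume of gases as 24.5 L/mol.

3490 g

n(Q) = 0.760 × 33500/1000 = 25.46 mol
n(J) = 347.0 / 24.5 = 14.16 mol
n(E) = 3240 / 83.09 = 38.99 mol
n/ν → Q: 8.487, J: 7.080, E: 9.748; J is limiting.
n(G) = (1/2) × 14.16 = 7.080 mol
mass = 7.080 × 492.30 = 3485 g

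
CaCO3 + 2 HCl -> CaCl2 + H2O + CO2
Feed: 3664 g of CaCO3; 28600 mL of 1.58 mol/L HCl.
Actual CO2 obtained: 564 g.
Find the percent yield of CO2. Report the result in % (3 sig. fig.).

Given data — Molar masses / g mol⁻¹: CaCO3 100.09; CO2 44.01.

56.7 %

n(CaCO3) = 3664 / 100.09 = 36.61 mol
n(HCl) = 1.58 × 28600/1000 = 45.19 mol
n/ν → CaCO3: 36.61, HCl: 22.60; HCl is limiting.
theoretical n(CO2) = (1/2) × 45.19 = 22.60 mol → 994.6 g
% yield = 564 / 994.6 × 100 = 56.71 %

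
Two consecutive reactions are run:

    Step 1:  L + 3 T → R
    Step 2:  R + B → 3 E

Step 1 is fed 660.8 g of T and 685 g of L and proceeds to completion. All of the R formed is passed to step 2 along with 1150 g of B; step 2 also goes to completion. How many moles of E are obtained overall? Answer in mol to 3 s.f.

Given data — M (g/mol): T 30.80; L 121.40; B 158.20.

Step 1:
n(T) = 660.8 / 30.80 = 21.45 mol
n(L) = 685.0 / 121.40 = 5.643 mol
n/ν → T: 7.150, L: 5.643; L is limiting.
n(R) produced = (1/1) × 5.643 = 5.643 mol
Step 2:
n(R) available = 5.643 mol
n(B) = 1150 / 158.20 = 7.269 mol
n/ν → R: 5.643, B: 7.269; R is limiting.
n(E) = (3/1) × 5.643 = 16.93 mol

16.9 mol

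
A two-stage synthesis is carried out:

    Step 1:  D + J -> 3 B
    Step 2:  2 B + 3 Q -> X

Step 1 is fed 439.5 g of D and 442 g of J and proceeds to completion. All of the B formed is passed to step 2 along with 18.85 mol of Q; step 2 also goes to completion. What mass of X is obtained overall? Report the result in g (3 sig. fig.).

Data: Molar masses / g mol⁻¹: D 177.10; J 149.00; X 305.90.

Step 1:
n(D) = 439.5 / 177.10 = 2.482 mol
n(J) = 442.0 / 149.00 = 2.966 mol
n/ν → D: 2.482, J: 2.966; D is limiting.
n(B) produced = (3/1) × 2.482 = 7.446 mol
Step 2:
n(B) available = 7.446 mol
n(Q) = 18.85 mol
n/ν → B: 3.723, Q: 6.283; B is limiting.
n(X) = (1/2) × 7.446 = 3.723 mol
mass = 3.723 × 305.90 = 1139 g

1140 g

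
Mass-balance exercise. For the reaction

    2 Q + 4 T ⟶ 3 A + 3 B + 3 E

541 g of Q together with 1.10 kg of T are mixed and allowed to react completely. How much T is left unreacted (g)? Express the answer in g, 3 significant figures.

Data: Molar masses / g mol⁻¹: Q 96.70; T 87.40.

n(Q) = 541.0 / 96.70 = 5.595 mol
n(T) = 1.100×1000 / 87.40 = 12.59 mol
n/ν for Q = 5.595/2 = 2.798
n/ν for T = 12.59/4 = 3.148
Smallest n/ν is Q → limiting reagent.
T consumed = (4/2) × 5.595 = 11.19 mol
T remaining = 12.59 − 11.19 = 1.400 mol
mass = 1.400 × 87.40 = 122.4 g

122 g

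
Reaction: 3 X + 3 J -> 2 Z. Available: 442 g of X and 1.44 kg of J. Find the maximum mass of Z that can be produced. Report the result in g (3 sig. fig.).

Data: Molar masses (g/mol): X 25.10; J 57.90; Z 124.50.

1460 g

n(X) = 442.0 / 25.10 = 17.61 mol
n(J) = 1.440×1000 / 57.90 = 24.87 mol
n/ν for X = 17.61/3 = 5.870
n/ν for J = 24.87/3 = 8.290
Smallest n/ν is X → limiting reagent.
n(Z) = (2/3) × 17.61 = 11.74 mol
mass = 11.74 × 124.50 = 1462 g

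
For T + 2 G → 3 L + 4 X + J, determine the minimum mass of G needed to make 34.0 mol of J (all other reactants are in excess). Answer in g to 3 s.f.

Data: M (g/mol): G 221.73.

15100 g

n(J) = 34.00 mol
n(G) = (2/1) × 34.00 = 68.00 mol
mass = 68.00 × 221.73 = 15080 g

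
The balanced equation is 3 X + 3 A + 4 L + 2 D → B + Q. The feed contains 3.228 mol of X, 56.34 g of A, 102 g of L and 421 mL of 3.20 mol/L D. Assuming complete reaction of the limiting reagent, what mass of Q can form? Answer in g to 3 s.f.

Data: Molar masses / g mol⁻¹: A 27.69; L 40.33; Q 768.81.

n(X) = 3.228 mol
n(A) = 56.34 / 27.69 = 2.035 mol
n(L) = 102.0 / 40.33 = 2.529 mol
n(D) = 3.20 × 421.0/1000 = 1.347 mol
n/ν for X = 3.228/3 = 1.076
n/ν for A = 2.035/3 = 0.6783
n/ν for L = 2.529/4 = 0.6323
n/ν for D = 1.347/2 = 0.6735
Smallest n/ν is L → limiting reagent.
n(Q) = (1/4) × 2.529 = 0.6323 mol
mass = 0.6323 × 768.81 = 486.1 g

486 g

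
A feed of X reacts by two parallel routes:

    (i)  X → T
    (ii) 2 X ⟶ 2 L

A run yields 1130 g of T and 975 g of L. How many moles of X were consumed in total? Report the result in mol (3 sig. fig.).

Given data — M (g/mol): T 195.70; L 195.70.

10.8 mol

n(T) = 1130 / 195.70 = 5.774 mol
n(L) = 975 / 195.70 = 4.982 mol
n(X) via (i) = (1/1)×5.774 = 5.774 mol
n(X) via (ii) = (2/2)×4.982 = 4.982 mol
total n(X) = 5.774 + 4.982 = 10.76 mol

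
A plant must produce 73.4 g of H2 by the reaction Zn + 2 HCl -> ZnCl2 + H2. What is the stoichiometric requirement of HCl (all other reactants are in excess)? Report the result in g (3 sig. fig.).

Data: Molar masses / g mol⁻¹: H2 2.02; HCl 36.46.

n(H2) = 73.4 / 2.02 = 36.34 mol
n(HCl) = (2/1) × 36.34 = 72.68 mol
mass = 72.68 × 36.46 = 2650 g

2650 g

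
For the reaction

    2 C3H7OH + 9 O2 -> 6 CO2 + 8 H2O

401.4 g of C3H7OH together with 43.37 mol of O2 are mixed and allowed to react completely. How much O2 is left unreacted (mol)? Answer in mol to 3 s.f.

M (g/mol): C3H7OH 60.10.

13.3 mol

n(C3H7OH) = 401.4 / 60.10 = 6.679 mol
n(O2) = 43.37 mol
n/ν → C3H7OH: 3.340, O2: 4.819; C3H7OH is limiting.
O2 consumed = (9/2) × 6.679 = 30.06 mol
O2 remaining = 43.37 − 30.06 = 13.31 mol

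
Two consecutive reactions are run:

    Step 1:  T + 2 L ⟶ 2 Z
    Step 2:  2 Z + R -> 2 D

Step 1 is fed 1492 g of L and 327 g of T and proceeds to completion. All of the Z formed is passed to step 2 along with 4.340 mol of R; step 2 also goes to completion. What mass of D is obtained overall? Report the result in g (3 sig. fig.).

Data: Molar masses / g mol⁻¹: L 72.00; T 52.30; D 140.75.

1220 g

Step 1:
n(L) = 1492 / 72.00 = 20.72 mol
n(T) = 327.0 / 52.30 = 6.252 mol
n/ν for L = 20.72/2 = 10.36
n/ν for T = 6.252/1 = 6.252
Smallest n/ν is T → limiting reagent.
n(Z) produced = (2/1) × 6.252 = 12.50 mol
Step 2:
n(Z) available = 12.50 mol
n(R) = 4.340 mol
n/ν for Z = 12.50/2 = 6.250
n/ν for R = 4.340/1 = 4.340
Smallest n/ν is R → limiting reagent.
n(D) = (2/1) × 4.340 = 8.680 mol
mass = 8.680 × 140.75 = 1222 g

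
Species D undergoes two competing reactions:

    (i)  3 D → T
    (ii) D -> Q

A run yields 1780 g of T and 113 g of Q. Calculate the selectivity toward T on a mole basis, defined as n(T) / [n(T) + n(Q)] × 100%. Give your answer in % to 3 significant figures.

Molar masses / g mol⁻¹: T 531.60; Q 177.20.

84.0 %

n(T) = 1780 / 531.60 = 3.348 mol
n(Q) = 113 / 177.20 = 0.6377 mol
selectivity = 3.348/(3.348+0.6377) × 100 = 84.00 %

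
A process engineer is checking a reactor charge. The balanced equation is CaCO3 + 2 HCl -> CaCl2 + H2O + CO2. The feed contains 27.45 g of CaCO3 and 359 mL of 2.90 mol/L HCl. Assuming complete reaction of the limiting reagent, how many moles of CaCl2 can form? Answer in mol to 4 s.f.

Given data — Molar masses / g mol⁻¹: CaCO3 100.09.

0.2743 mol

n(CaCO3) = 27.45 / 100.09 = 0.2743 mol
n(HCl) = 2.90 × 359.0/1000 = 1.041 mol
n/ν for CaCO3 = 0.2743/1 = 0.2743
n/ν for HCl = 1.041/2 = 0.5205
Smallest n/ν is CaCO3 → limiting reagent.
n(CaCl2) = (1/1) × 0.2743 = 0.2743 mol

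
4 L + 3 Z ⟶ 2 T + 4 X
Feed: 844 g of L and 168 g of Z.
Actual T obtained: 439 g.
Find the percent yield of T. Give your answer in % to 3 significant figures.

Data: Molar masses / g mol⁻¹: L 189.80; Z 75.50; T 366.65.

n(L) = 844.0 / 189.80 = 4.447 mol
n(Z) = 168.0 / 75.50 = 2.225 mol
n/ν for L = 4.447/4 = 1.112
n/ν for Z = 2.225/3 = 0.7417
Smallest n/ν is Z → limiting reagent.
theoretical n(T) = (2/3) × 2.225 = 1.483 mol → 543.7 g
% yield = 439 / 543.7 × 100 = 80.74 %

80.7 %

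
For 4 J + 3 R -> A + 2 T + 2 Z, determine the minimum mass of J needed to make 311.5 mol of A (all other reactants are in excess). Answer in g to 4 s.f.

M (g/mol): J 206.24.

257000 g

n(A) = 311.5 mol
n(J) = (4/1) × 311.5 = 1246 mol
mass = 1246 × 206.24 = 257000 g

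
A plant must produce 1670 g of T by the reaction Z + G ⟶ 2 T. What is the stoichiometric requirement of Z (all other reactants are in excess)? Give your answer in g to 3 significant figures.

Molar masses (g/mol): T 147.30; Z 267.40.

n(T) = 1670 / 147.30 = 11.34 mol
n(Z) = (1/2) × 11.34 = 5.670 mol
mass = 5.670 × 267.40 = 1516 g

1520 g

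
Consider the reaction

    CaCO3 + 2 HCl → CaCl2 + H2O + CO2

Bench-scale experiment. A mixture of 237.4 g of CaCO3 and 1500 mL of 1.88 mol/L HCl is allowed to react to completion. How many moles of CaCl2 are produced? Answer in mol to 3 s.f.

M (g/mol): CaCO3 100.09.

n(CaCO3) = 237.4 / 100.09 = 2.372 mol
n(HCl) = 1.88 × 1500/1000 = 2.820 mol
n/ν for CaCO3 = 2.372/1 = 2.372
n/ν for HCl = 2.820/2 = 1.410
Smallest n/ν is HCl → limiting reagent.
n(CaCl2) = (1/2) × 2.820 = 1.410 mol

1.41 mol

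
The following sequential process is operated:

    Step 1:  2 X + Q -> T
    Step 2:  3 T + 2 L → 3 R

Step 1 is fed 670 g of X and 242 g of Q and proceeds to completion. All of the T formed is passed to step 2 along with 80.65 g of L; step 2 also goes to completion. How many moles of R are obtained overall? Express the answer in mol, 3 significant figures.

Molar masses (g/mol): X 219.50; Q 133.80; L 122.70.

0.986 mol

Step 1:
n(X) = 670.0 / 219.50 = 3.052 mol
n(Q) = 242.0 / 133.80 = 1.809 mol
n/ν → X: 1.526, Q: 1.809; X is limiting.
n(T) produced = (1/2) × 3.052 = 1.526 mol
Step 2:
n(T) available = 1.526 mol
n(L) = 80.65 / 122.70 = 0.6573 mol
n/ν → T: 0.5087, L: 0.3287; L is limiting.
n(R) = (3/2) × 0.6573 = 0.9860 mol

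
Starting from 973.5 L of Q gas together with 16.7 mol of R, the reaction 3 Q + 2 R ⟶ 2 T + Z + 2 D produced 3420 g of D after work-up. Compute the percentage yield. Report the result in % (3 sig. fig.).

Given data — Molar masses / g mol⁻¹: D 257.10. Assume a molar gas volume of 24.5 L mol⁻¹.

79.7 %

n(Q) = 973.5 / 24.5 = 39.73 mol
n(R) = 16.70 mol
n/ν for Q = 39.73/3 = 13.24
n/ν for R = 16.70/2 = 8.350
Smallest n/ν is R → limiting reagent.
theoretical n(D) = (2/2) × 16.70 = 16.70 mol → 4294 g
% yield = 3420 / 4294 × 100 = 79.65 %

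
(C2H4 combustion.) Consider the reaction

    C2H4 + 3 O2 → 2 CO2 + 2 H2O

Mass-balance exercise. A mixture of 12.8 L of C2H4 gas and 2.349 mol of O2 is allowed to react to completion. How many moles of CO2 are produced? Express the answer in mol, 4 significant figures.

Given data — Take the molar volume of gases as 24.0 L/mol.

n(C2H4) = 12.80 / 24.0 = 0.5333 mol
n(O2) = 2.349 mol
n/ν for C2H4 = 0.5333/1 = 0.5333
n/ν for O2 = 2.349/3 = 0.7830
Smallest n/ν is C2H4 → limiting reagent.
n(CO2) = (2/1) × 0.5333 = 1.067 mol

1.067 mol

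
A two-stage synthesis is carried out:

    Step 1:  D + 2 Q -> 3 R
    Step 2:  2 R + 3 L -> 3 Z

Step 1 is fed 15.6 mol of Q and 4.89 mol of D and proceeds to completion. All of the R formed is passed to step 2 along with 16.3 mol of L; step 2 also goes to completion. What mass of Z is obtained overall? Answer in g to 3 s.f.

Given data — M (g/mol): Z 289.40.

4720 g

Step 1:
n(Q) = 15.60 mol
n(D) = 4.890 mol
n/ν → Q: 7.800, D: 4.890; D is limiting.
n(R) produced = (3/1) × 4.890 = 14.67 mol
Step 2:
n(R) available = 14.67 mol
n(L) = 16.30 mol
n/ν → R: 7.335, L: 5.433; L is limiting.
n(Z) = (3/3) × 16.30 = 16.30 mol
mass = 16.30 × 289.40 = 4717 g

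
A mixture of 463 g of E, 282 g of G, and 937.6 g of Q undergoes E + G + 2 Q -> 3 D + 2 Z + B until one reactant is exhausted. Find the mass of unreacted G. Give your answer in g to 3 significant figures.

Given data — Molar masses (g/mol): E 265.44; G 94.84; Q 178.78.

117 g

n(E) = 463.0 / 265.44 = 1.744 mol
n(G) = 282.0 / 94.84 = 2.973 mol
n(Q) = 937.6 / 178.78 = 5.244 mol
n/ν → E: 1.744, G: 2.973, Q: 2.622; E is limiting.
G consumed = (1/1) × 1.744 = 1.744 mol
G remaining = 2.973 − 1.744 = 1.229 mol
mass = 1.229 × 94.84 = 116.6 g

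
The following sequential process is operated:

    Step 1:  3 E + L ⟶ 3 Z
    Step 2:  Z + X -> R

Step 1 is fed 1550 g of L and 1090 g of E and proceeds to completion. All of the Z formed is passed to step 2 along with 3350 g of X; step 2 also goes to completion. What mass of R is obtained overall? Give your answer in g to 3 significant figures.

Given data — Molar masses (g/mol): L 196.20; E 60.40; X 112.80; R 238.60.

Step 1:
n(L) = 1550 / 196.20 = 7.900 mol
n(E) = 1090 / 60.40 = 18.05 mol
n/ν → L: 7.900, E: 6.017; E is limiting.
n(Z) produced = (3/3) × 18.05 = 18.05 mol
Step 2:
n(Z) available = 18.05 mol
n(X) = 3350 / 112.80 = 29.70 mol
n/ν → Z: 18.05, X: 29.70; Z is limiting.
n(R) = (1/1) × 18.05 = 18.05 mol
mass = 18.05 × 238.60 = 4307 g

4310 g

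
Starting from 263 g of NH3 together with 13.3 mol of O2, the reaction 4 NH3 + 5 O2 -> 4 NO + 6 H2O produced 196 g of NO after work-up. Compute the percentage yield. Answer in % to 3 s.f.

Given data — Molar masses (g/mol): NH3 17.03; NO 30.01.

61.4 %

n(NH3) = 263.0 / 17.03 = 15.44 mol
n(O2) = 13.30 mol
n/ν for NH3 = 15.44/4 = 3.860
n/ν for O2 = 13.30/5 = 2.660
Smallest n/ν is O2 → limiting reagent.
theoretical n(NO) = (4/5) × 13.30 = 10.64 mol → 319.3 g
% yield = 196 / 319.3 × 100 = 61.38 %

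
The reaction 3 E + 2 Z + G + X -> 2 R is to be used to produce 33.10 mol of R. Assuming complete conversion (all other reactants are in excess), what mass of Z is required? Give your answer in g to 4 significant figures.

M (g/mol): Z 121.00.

n(R) = 33.10 mol
n(Z) = (2/2) × 33.10 = 33.10 mol
mass = 33.10 × 121.00 = 4005 g

4005 g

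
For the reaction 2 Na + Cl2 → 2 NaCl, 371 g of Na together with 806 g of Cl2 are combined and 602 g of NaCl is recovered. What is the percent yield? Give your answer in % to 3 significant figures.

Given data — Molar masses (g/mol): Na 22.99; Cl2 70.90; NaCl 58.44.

63.8 %

n(Na) = 371.0 / 22.99 = 16.14 mol
n(Cl2) = 806.0 / 70.90 = 11.37 mol
n/ν for Na = 16.14/2 = 8.070
n/ν for Cl2 = 11.37/1 = 11.37
Smallest n/ν is Na → limiting reagent.
theoretical n(NaCl) = (2/2) × 16.14 = 16.14 mol → 943.2 g
% yield = 602 / 943.2 × 100 = 63.83 %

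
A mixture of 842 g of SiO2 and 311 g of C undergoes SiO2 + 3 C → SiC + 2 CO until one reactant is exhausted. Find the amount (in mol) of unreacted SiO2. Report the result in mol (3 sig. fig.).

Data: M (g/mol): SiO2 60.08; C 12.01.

n(SiO2) = 842.0 / 60.08 = 14.01 mol
n(C) = 311.0 / 12.01 = 25.90 mol
n/ν for SiO2 = 14.01/1 = 14.01
n/ν for C = 25.90/3 = 8.633
Smallest n/ν is C → limiting reagent.
SiO2 consumed = (1/3) × 25.90 = 8.633 mol
SiO2 remaining = 14.01 − 8.633 = 5.377 mol

5.38 mol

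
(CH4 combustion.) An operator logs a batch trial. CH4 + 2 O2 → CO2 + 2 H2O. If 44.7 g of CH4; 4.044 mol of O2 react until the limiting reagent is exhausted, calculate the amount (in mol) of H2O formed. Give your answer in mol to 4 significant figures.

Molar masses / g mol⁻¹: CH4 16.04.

n(CH4) = 44.70 / 16.04 = 2.787 mol
n(O2) = 4.044 mol
n/ν for CH4 = 2.787/1 = 2.787
n/ν for O2 = 4.044/2 = 2.022
Smallest n/ν is O2 → limiting reagent.
n(H2O) = (2/2) × 4.044 = 4.044 mol

4.044 mol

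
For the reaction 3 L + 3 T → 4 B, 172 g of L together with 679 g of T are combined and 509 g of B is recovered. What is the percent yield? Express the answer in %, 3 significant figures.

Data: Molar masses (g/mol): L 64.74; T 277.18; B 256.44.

n(L) = 172.0 / 64.74 = 2.657 mol
n(T) = 679.0 / 277.18 = 2.450 mol
n/ν for L = 2.657/3 = 0.8857
n/ν for T = 2.450/3 = 0.8167
Smallest n/ν is T → limiting reagent.
theoretical n(B) = (4/3) × 2.450 = 3.267 mol → 837.8 g
% yield = 509 / 837.8 × 100 = 60.75 %

60.8 %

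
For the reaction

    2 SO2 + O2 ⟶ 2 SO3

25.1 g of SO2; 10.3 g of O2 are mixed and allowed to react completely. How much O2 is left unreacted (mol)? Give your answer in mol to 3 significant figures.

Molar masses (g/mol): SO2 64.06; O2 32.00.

0.126 mol

n(SO2) = 25.10 / 64.06 = 0.3918 mol
n(O2) = 10.30 / 32.00 = 0.3219 mol
n/ν for SO2 = 0.3918/2 = 0.1959
n/ν for O2 = 0.3219/1 = 0.3219
Smallest n/ν is SO2 → limiting reagent.
O2 consumed = (1/2) × 0.3918 = 0.1959 mol
O2 remaining = 0.3219 − 0.1959 = 0.1260 mol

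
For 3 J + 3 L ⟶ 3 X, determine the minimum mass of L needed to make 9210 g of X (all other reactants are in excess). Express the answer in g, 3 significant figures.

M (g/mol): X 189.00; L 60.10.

2930 g

n(X) = 9210 / 189.00 = 48.73 mol
n(L) = (3/3) × 48.73 = 48.73 mol
mass = 48.73 × 60.10 = 2929 g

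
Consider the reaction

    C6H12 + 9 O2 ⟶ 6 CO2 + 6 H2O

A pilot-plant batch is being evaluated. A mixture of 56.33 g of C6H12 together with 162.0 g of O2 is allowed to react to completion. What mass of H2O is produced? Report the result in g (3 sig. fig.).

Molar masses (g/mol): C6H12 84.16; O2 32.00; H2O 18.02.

n(C6H12) = 56.33 / 84.16 = 0.6693 mol
n(O2) = 162.0 / 32.00 = 5.063 mol
n/ν → C6H12: 0.6693, O2: 0.5626; O2 is limiting.
n(H2O) = (6/9) × 5.063 = 3.375 mol
mass = 3.375 × 18.02 = 60.82 g

60.8 g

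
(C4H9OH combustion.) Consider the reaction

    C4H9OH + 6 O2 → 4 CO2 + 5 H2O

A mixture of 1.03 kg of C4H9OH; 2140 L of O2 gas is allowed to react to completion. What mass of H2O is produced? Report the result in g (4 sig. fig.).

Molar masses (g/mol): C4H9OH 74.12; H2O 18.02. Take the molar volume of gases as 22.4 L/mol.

1252 g

n(C4H9OH) = 1.030×1000 / 74.12 = 13.90 mol
n(O2) = 2140 / 22.4 = 95.54 mol
n/ν → C4H9OH: 13.90, O2: 15.92; C4H9OH is limiting.
n(H2O) = (5/1) × 13.90 = 69.50 mol
mass = 69.50 × 18.02 = 1252 g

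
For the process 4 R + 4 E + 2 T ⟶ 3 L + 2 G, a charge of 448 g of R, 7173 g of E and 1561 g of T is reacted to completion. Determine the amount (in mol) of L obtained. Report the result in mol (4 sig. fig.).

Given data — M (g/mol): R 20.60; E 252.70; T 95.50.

n(R) = 448.0 / 20.60 = 21.75 mol
n(E) = 7173 / 252.70 = 28.39 mol
n(T) = 1561 / 95.50 = 16.35 mol
n/ν for R = 21.75/4 = 5.438
n/ν for E = 28.39/4 = 7.098
n/ν for T = 16.35/2 = 8.175
Smallest n/ν is R → limiting reagent.
n(L) = (3/4) × 21.75 = 16.31 mol

16.31 mol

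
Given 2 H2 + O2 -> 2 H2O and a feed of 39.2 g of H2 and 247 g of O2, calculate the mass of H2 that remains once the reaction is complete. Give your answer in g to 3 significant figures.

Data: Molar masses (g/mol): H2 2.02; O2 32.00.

n(H2) = 39.20 / 2.02 = 19.41 mol
n(O2) = 247.0 / 32.00 = 7.719 mol
n/ν for H2 = 19.41/2 = 9.705
n/ν for O2 = 7.719/1 = 7.719
Smallest n/ν is O2 → limiting reagent.
H2 consumed = (2/1) × 7.719 = 15.44 mol
H2 remaining = 19.41 − 15.44 = 3.970 mol
mass = 3.970 × 2.02 = 8.019 g

8.02 g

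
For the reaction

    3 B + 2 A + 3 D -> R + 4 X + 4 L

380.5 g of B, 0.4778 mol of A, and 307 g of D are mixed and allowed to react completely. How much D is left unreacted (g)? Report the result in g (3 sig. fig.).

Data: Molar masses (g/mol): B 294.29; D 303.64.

89.4 g

n(B) = 380.5 / 294.29 = 1.293 mol
n(A) = 0.4778 mol
n(D) = 307.0 / 303.64 = 1.011 mol
n/ν → B: 0.4310, A: 0.2389, D: 0.3370; A is limiting.
D consumed = (3/2) × 0.4778 = 0.7167 mol
D remaining = 1.011 − 0.7167 = 0.2943 mol
mass = 0.2943 × 303.64 = 89.36 g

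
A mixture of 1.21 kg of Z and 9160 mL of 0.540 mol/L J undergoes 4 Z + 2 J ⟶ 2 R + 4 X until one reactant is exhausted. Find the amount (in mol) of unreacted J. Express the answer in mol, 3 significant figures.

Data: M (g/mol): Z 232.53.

2.34 mol

n(Z) = 1.210×1000 / 232.53 = 5.204 mol
n(J) = 0.540 × 9160/1000 = 4.946 mol
n/ν for Z = 5.204/4 = 1.301
n/ν for J = 4.946/2 = 2.473
Smallest n/ν is Z → limiting reagent.
J consumed = (2/4) × 5.204 = 2.602 mol
J remaining = 4.946 − 2.602 = 2.344 mol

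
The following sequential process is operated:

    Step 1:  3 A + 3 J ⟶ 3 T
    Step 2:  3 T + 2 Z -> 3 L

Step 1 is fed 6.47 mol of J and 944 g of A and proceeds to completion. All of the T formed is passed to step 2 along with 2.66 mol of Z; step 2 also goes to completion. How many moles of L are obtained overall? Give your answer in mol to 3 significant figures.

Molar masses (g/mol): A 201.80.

Step 1:
n(J) = 6.470 mol
n(A) = 944.0 / 201.80 = 4.678 mol
n/ν → J: 2.157, A: 1.559; A is limiting.
n(T) produced = (3/3) × 4.678 = 4.678 mol
Step 2:
n(T) available = 4.678 mol
n(Z) = 2.660 mol
n/ν → T: 1.559, Z: 1.330; Z is limiting.
n(L) = (3/2) × 2.660 = 3.990 mol

3.99 mol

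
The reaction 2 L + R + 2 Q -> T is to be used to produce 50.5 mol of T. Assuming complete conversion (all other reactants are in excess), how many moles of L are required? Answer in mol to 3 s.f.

101 mol

n(T) = 50.50 mol
n(L) = (2/1) × 50.50 = 101.0 mol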